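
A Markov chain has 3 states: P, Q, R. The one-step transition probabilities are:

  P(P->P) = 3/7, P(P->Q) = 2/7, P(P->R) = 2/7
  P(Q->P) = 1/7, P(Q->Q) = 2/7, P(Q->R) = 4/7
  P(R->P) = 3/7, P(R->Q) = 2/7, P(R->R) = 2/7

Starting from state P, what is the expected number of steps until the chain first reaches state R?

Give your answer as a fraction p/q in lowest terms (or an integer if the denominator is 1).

Let h_i = expected steps to first reach R from state i.
Boundary: h_R = 0.
First-step equations for the other states:
  h_P = 1 + 3/7*h_P + 2/7*h_Q + 2/7*h_R
  h_Q = 1 + 1/7*h_P + 2/7*h_Q + 4/7*h_R

Substituting h_R = 0 and rearranging gives the linear system (I - Q) h = 1:
  [4/7, -2/7] . (h_P, h_Q) = 1
  [-1/7, 5/7] . (h_P, h_Q) = 1

Solving yields:
  h_P = 49/18
  h_Q = 35/18

Starting state is P, so the expected hitting time is h_P = 49/18.

Answer: 49/18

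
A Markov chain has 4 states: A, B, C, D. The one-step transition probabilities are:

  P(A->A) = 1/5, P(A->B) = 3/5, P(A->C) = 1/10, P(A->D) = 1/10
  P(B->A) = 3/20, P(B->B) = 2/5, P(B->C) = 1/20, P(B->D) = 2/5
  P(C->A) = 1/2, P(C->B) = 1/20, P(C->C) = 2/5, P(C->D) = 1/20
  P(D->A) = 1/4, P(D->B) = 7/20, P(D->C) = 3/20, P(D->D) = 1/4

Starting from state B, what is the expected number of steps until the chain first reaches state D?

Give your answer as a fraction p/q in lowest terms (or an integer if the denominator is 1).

Let h_i = expected steps to first reach D from state i.
Boundary: h_D = 0.
First-step equations for the other states:
  h_A = 1 + 1/5*h_A + 3/5*h_B + 1/10*h_C + 1/10*h_D
  h_B = 1 + 3/20*h_A + 2/5*h_B + 1/20*h_C + 2/5*h_D
  h_C = 1 + 1/2*h_A + 1/20*h_B + 2/5*h_C + 1/20*h_D

Substituting h_D = 0 and rearranging gives the linear system (I - Q) h = 1:
  [4/5, -3/5, -1/10] . (h_A, h_B, h_C) = 1
  [-3/20, 3/5, -1/20] . (h_A, h_B, h_C) = 1
  [-1/2, -1/20, 3/5] . (h_A, h_B, h_C) = 1

Solving yields:
  h_A = 650/149
  h_B = 480/149
  h_C = 830/149

Starting state is B, so the expected hitting time is h_B = 480/149.

Answer: 480/149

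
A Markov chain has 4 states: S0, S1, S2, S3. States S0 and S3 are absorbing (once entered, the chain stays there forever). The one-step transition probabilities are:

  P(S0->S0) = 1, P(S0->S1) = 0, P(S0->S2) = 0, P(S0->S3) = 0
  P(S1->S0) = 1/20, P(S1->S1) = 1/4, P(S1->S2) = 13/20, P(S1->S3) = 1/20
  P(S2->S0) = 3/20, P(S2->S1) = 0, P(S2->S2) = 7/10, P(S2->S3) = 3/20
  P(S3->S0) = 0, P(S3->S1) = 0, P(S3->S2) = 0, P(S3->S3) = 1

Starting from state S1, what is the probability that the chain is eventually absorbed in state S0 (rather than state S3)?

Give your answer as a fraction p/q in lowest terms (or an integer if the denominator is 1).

Answer: 1/2

Derivation:
Let a_i = P(absorbed in S0 | start in state i).
Boundary conditions: a_S0 = 1, a_S3 = 0.
For each transient state i, a_i = sum_j P(i->j) * a_j:
  a_S1 = 1/20*a_S0 + 1/4*a_S1 + 13/20*a_S2 + 1/20*a_S3
  a_S2 = 3/20*a_S0 + 0*a_S1 + 7/10*a_S2 + 3/20*a_S3

Substituting a_S0 = 1 and a_S3 = 0, rearrange to (I - Q) a = r where r[i] = P(i -> S0):
  [3/4, -13/20] . (a_S1, a_S2) = 1/20
  [0, 3/10] . (a_S1, a_S2) = 3/20

Solving yields:
  a_S1 = 1/2
  a_S2 = 1/2

Starting state is S1, so the absorption probability is a_S1 = 1/2.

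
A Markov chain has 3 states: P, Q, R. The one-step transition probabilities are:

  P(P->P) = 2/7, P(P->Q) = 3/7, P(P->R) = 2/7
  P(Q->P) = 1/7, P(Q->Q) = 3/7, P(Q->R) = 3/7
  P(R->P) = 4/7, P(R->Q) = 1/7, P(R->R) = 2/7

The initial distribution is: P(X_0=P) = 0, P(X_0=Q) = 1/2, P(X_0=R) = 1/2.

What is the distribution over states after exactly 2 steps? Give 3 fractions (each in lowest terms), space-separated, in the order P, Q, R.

Propagating the distribution step by step (d_{t+1} = d_t * P):
d_0 = (P=0, Q=1/2, R=1/2)
  d_1[P] = 0*2/7 + 1/2*1/7 + 1/2*4/7 = 5/14
  d_1[Q] = 0*3/7 + 1/2*3/7 + 1/2*1/7 = 2/7
  d_1[R] = 0*2/7 + 1/2*3/7 + 1/2*2/7 = 5/14
d_1 = (P=5/14, Q=2/7, R=5/14)
  d_2[P] = 5/14*2/7 + 2/7*1/7 + 5/14*4/7 = 17/49
  d_2[Q] = 5/14*3/7 + 2/7*3/7 + 5/14*1/7 = 16/49
  d_2[R] = 5/14*2/7 + 2/7*3/7 + 5/14*2/7 = 16/49
d_2 = (P=17/49, Q=16/49, R=16/49)

Answer: 17/49 16/49 16/49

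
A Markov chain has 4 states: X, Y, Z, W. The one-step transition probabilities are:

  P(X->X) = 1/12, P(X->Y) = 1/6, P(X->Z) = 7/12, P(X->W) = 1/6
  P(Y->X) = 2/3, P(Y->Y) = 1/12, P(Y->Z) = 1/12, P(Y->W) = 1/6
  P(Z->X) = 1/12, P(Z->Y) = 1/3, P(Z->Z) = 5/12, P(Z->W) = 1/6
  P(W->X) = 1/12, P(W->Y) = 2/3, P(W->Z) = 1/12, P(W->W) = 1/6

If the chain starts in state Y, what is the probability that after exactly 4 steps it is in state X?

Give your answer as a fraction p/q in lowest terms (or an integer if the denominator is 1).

Computing P^4 by repeated multiplication:
P^1 =
  X: [1/12, 1/6, 7/12, 1/6]
  Y: [2/3, 1/12, 1/12, 1/6]
  Z: [1/12, 1/3, 5/12, 1/6]
  W: [1/12, 2/3, 1/12, 1/6]
P^2 =
  X: [13/72, 1/3, 23/72, 1/6]
  Y: [19/144, 37/144, 4/9, 1/6]
  Z: [5/18, 7/24, 19/72, 1/6]
  W: [17/36, 5/24, 11/72, 1/6]
P^3 =
  X: [5/18, 119/432, 121/432, 1/6]
  Y: [403/1728, 523/1728, 257/864, 1/6]
  Z: [73/288, 233/864, 67/216, 1/6]
  W: [59/288, 223/864, 10/27, 1/6]
P^4 =
  X: [1265/5184, 473/1728, 409/1296, 1/6]
  Y: [5389/20736, 5689/20736, 3101/10368, 1/6]
  Z: [2495/10368, 965/3456, 1625/5184, 1/6]
  W: [2425/10368, 1003/3456, 1603/5184, 1/6]

(P^4)[Y -> X] = 5389/20736

Answer: 5389/20736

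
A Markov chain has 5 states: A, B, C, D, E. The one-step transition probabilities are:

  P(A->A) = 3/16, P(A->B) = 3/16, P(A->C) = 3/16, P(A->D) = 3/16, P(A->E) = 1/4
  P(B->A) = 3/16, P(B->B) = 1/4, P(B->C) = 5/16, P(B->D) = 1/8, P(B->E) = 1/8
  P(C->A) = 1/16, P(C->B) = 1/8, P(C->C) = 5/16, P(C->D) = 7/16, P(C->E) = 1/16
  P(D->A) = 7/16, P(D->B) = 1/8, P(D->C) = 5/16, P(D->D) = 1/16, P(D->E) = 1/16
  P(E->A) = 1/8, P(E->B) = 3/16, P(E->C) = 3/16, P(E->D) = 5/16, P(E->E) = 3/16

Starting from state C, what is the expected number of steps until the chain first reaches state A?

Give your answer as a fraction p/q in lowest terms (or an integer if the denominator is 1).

Answer: 3120/593

Derivation:
Let h_i = expected steps to first reach A from state i.
Boundary: h_A = 0.
First-step equations for the other states:
  h_B = 1 + 3/16*h_A + 1/4*h_B + 5/16*h_C + 1/8*h_D + 1/8*h_E
  h_C = 1 + 1/16*h_A + 1/8*h_B + 5/16*h_C + 7/16*h_D + 1/16*h_E
  h_D = 1 + 7/16*h_A + 1/8*h_B + 5/16*h_C + 1/16*h_D + 1/16*h_E
  h_E = 1 + 1/8*h_A + 3/16*h_B + 3/16*h_C + 5/16*h_D + 3/16*h_E

Substituting h_A = 0 and rearranging gives the linear system (I - Q) h = 1:
  [3/4, -5/16, -1/8, -1/8] . (h_B, h_C, h_D, h_E) = 1
  [-1/8, 11/16, -7/16, -1/16] . (h_B, h_C, h_D, h_E) = 1
  [-1/8, -5/16, 15/16, -1/16] . (h_B, h_C, h_D, h_E) = 1
  [-3/16, -3/16, -5/16, 13/16] . (h_B, h_C, h_D, h_E) = 1

Solving yields:
  h_B = 32672/6523
  h_C = 3120/593
  h_D = 24960/6523
  h_E = 3008/593

Starting state is C, so the expected hitting time is h_C = 3120/593.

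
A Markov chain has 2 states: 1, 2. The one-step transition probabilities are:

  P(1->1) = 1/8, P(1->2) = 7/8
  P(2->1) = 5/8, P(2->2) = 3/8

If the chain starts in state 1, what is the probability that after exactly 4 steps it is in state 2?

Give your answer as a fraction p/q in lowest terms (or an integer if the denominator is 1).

Computing P^4 by repeated multiplication:
P^1 =
  1: [1/8, 7/8]
  2: [5/8, 3/8]
P^2 =
  1: [9/16, 7/16]
  2: [5/16, 11/16]
P^3 =
  1: [11/32, 21/32]
  2: [15/32, 17/32]
P^4 =
  1: [29/64, 35/64]
  2: [25/64, 39/64]

(P^4)[1 -> 2] = 35/64

Answer: 35/64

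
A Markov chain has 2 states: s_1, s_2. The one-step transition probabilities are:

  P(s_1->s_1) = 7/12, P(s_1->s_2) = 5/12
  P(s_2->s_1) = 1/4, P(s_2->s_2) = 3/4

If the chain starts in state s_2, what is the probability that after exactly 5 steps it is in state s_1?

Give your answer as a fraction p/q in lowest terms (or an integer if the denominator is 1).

Computing P^5 by repeated multiplication:
P^1 =
  s_1: [7/12, 5/12]
  s_2: [1/4, 3/4]
P^2 =
  s_1: [4/9, 5/9]
  s_2: [1/3, 2/3]
P^3 =
  s_1: [43/108, 65/108]
  s_2: [13/36, 23/36]
P^4 =
  s_1: [31/81, 50/81]
  s_2: [10/27, 17/27]
P^5 =
  s_1: [367/972, 605/972]
  s_2: [121/324, 203/324]

(P^5)[s_2 -> s_1] = 121/324

Answer: 121/324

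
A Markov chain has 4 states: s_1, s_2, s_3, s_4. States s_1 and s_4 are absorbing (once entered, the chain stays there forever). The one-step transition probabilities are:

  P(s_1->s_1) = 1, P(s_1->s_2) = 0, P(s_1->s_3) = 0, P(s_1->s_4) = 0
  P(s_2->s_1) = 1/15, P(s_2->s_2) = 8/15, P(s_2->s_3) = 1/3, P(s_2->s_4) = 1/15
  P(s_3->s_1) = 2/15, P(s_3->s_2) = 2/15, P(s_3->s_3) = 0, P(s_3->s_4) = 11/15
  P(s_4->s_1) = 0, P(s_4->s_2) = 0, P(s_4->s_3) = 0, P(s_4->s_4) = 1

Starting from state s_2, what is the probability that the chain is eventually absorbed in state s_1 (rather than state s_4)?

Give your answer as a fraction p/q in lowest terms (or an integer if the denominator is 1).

Let a_i = P(absorbed in s_1 | start in state i).
Boundary conditions: a_s_1 = 1, a_s_4 = 0.
For each transient state i, a_i = sum_j P(i->j) * a_j:
  a_s_2 = 1/15*a_s_1 + 8/15*a_s_2 + 1/3*a_s_3 + 1/15*a_s_4
  a_s_3 = 2/15*a_s_1 + 2/15*a_s_2 + 0*a_s_3 + 11/15*a_s_4

Substituting a_s_1 = 1 and a_s_4 = 0, rearrange to (I - Q) a = r where r[i] = P(i -> s_1):
  [7/15, -1/3] . (a_s_2, a_s_3) = 1/15
  [-2/15, 1] . (a_s_2, a_s_3) = 2/15

Solving yields:
  a_s_2 = 5/19
  a_s_3 = 16/95

Starting state is s_2, so the absorption probability is a_s_2 = 5/19.

Answer: 5/19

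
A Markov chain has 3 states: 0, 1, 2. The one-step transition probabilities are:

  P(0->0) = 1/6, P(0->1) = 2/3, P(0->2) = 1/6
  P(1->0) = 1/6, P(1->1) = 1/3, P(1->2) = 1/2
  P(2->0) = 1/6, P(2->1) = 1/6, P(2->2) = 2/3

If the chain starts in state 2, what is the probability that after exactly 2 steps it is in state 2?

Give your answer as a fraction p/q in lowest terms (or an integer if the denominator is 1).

Answer: 5/9

Derivation:
Computing P^2 by repeated multiplication:
P^1 =
  0: [1/6, 2/3, 1/6]
  1: [1/6, 1/3, 1/2]
  2: [1/6, 1/6, 2/3]
P^2 =
  0: [1/6, 13/36, 17/36]
  1: [1/6, 11/36, 19/36]
  2: [1/6, 5/18, 5/9]

(P^2)[2 -> 2] = 5/9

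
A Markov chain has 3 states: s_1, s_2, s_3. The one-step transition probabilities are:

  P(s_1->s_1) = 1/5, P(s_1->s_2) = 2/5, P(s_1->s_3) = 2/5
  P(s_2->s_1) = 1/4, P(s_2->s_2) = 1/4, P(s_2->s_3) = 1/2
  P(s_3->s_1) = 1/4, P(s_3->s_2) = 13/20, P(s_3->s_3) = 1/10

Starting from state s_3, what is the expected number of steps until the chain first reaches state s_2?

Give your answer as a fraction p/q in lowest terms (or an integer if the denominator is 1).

Let h_i = expected steps to first reach s_2 from state i.
Boundary: h_s_2 = 0.
First-step equations for the other states:
  h_s_1 = 1 + 1/5*h_s_1 + 2/5*h_s_2 + 2/5*h_s_3
  h_s_3 = 1 + 1/4*h_s_1 + 13/20*h_s_2 + 1/10*h_s_3

Substituting h_s_2 = 0 and rearranging gives the linear system (I - Q) h = 1:
  [4/5, -2/5] . (h_s_1, h_s_3) = 1
  [-1/4, 9/10] . (h_s_1, h_s_3) = 1

Solving yields:
  h_s_1 = 65/31
  h_s_3 = 105/62

Starting state is s_3, so the expected hitting time is h_s_3 = 105/62.

Answer: 105/62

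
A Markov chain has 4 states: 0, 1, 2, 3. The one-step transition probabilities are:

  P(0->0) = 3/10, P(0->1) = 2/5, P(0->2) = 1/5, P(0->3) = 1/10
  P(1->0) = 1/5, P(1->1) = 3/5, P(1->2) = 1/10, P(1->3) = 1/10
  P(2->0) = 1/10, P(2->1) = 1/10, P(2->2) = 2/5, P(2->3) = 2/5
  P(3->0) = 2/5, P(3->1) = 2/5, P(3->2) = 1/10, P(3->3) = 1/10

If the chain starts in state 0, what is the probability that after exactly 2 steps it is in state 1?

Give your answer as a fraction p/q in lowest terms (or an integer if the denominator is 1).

Computing P^2 by repeated multiplication:
P^1 =
  0: [3/10, 2/5, 1/5, 1/10]
  1: [1/5, 3/5, 1/10, 1/10]
  2: [1/10, 1/10, 2/5, 2/5]
  3: [2/5, 2/5, 1/10, 1/10]
P^2 =
  0: [23/100, 21/50, 19/100, 4/25]
  1: [23/100, 49/100, 3/20, 13/100]
  2: [1/4, 3/10, 23/100, 11/50]
  3: [1/4, 9/20, 17/100, 13/100]

(P^2)[0 -> 1] = 21/50

Answer: 21/50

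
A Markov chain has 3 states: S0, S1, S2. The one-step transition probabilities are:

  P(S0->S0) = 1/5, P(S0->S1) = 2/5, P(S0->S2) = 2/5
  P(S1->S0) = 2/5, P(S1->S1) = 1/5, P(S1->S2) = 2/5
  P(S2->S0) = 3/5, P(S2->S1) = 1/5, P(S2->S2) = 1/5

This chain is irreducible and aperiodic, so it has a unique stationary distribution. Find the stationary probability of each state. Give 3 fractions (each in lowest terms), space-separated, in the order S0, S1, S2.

The stationary distribution satisfies pi = pi * P, i.e.:
  pi_S0 = 1/5*pi_S0 + 2/5*pi_S1 + 3/5*pi_S2
  pi_S1 = 2/5*pi_S0 + 1/5*pi_S1 + 1/5*pi_S2
  pi_S2 = 2/5*pi_S0 + 2/5*pi_S1 + 1/5*pi_S2
with normalization: pi_S0 + pi_S1 + pi_S2 = 1.

Using the first 2 balance equations plus normalization, the linear system A*pi = b is:
  [-4/5, 2/5, 3/5] . pi = 0
  [2/5, -4/5, 1/5] . pi = 0
  [1, 1, 1] . pi = 1

Solving yields:
  pi_S0 = 7/18
  pi_S1 = 5/18
  pi_S2 = 1/3

Verification (pi * P):
  7/18*1/5 + 5/18*2/5 + 1/3*3/5 = 7/18 = pi_S0  (ok)
  7/18*2/5 + 5/18*1/5 + 1/3*1/5 = 5/18 = pi_S1  (ok)
  7/18*2/5 + 5/18*2/5 + 1/3*1/5 = 1/3 = pi_S2  (ok)

Answer: 7/18 5/18 1/3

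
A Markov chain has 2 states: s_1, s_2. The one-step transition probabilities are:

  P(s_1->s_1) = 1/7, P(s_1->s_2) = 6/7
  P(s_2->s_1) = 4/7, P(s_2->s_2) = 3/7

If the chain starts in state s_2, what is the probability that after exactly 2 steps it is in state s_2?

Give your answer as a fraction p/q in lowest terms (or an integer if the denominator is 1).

Answer: 33/49

Derivation:
Computing P^2 by repeated multiplication:
P^1 =
  s_1: [1/7, 6/7]
  s_2: [4/7, 3/7]
P^2 =
  s_1: [25/49, 24/49]
  s_2: [16/49, 33/49]

(P^2)[s_2 -> s_2] = 33/49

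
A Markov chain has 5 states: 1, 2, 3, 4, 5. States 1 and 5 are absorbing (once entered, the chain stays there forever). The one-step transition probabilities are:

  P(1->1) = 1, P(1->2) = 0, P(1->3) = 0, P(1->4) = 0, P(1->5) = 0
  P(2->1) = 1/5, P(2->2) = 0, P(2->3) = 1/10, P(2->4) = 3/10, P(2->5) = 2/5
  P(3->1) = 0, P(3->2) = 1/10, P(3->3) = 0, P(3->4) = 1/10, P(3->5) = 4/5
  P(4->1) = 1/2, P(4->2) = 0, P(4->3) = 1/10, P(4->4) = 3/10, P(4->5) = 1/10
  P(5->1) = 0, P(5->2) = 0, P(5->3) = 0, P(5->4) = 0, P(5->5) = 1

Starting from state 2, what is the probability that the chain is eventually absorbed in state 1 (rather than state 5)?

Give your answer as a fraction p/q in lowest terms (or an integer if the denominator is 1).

Answer: 293/680

Derivation:
Let a_i = P(absorbed in 1 | start in state i).
Boundary conditions: a_1 = 1, a_5 = 0.
For each transient state i, a_i = sum_j P(i->j) * a_j:
  a_2 = 1/5*a_1 + 0*a_2 + 1/10*a_3 + 3/10*a_4 + 2/5*a_5
  a_3 = 0*a_1 + 1/10*a_2 + 0*a_3 + 1/10*a_4 + 4/5*a_5
  a_4 = 1/2*a_1 + 0*a_2 + 1/10*a_3 + 3/10*a_4 + 1/10*a_5

Substituting a_1 = 1 and a_5 = 0, rearrange to (I - Q) a = r where r[i] = P(i -> 1):
  [1, -1/10, -3/10] . (a_2, a_3, a_4) = 1/5
  [-1/10, 1, -1/10] . (a_2, a_3, a_4) = 0
  [0, -1/10, 7/10] . (a_2, a_3, a_4) = 1/2

Solving yields:
  a_2 = 293/680
  a_3 = 79/680
  a_4 = 497/680

Starting state is 2, so the absorption probability is a_2 = 293/680.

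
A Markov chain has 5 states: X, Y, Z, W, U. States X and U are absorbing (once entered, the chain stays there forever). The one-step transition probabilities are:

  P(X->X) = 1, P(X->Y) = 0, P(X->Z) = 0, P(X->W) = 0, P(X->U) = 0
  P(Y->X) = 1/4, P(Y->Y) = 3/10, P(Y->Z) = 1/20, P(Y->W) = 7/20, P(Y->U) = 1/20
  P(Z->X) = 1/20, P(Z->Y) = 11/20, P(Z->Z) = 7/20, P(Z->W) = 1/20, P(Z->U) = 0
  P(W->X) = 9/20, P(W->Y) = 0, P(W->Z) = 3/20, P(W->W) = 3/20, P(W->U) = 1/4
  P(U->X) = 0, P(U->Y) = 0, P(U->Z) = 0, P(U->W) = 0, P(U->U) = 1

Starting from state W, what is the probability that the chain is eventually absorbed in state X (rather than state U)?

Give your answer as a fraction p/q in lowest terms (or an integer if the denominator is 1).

Answer: 291/439

Derivation:
Let a_i = P(absorbed in X | start in state i).
Boundary conditions: a_X = 1, a_U = 0.
For each transient state i, a_i = sum_j P(i->j) * a_j:
  a_Y = 1/4*a_X + 3/10*a_Y + 1/20*a_Z + 7/20*a_W + 1/20*a_U
  a_Z = 1/20*a_X + 11/20*a_Y + 7/20*a_Z + 1/20*a_W + 0*a_U
  a_W = 9/20*a_X + 0*a_Y + 3/20*a_Z + 3/20*a_W + 1/4*a_U

Substituting a_X = 1 and a_U = 0, rearrange to (I - Q) a = r where r[i] = P(i -> X):
  [7/10, -1/20, -7/20] . (a_Y, a_Z, a_W) = 1/4
  [-11/20, 13/20, -1/20] . (a_Y, a_Z, a_W) = 1/20
  [0, -3/20, 17/20] . (a_Y, a_Z, a_W) = 9/20

Solving yields:
  a_Y = 326/439
  a_Z = 332/439
  a_W = 291/439

Starting state is W, so the absorption probability is a_W = 291/439.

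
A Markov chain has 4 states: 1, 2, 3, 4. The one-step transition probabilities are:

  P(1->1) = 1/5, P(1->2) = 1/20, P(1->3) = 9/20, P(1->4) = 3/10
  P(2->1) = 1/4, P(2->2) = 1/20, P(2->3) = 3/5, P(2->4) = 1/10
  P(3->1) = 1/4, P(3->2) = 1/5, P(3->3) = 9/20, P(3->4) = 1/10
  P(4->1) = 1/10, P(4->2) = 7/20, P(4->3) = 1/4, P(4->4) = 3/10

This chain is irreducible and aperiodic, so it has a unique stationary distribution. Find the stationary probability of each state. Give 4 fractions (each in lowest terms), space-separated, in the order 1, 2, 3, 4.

Answer: 37/174 113/667 880/2001 31/174

Derivation:
The stationary distribution satisfies pi = pi * P, i.e.:
  pi_1 = 1/5*pi_1 + 1/4*pi_2 + 1/4*pi_3 + 1/10*pi_4
  pi_2 = 1/20*pi_1 + 1/20*pi_2 + 1/5*pi_3 + 7/20*pi_4
  pi_3 = 9/20*pi_1 + 3/5*pi_2 + 9/20*pi_3 + 1/4*pi_4
  pi_4 = 3/10*pi_1 + 1/10*pi_2 + 1/10*pi_3 + 3/10*pi_4
with normalization: pi_1 + pi_2 + pi_3 + pi_4 = 1.

Using the first 3 balance equations plus normalization, the linear system A*pi = b is:
  [-4/5, 1/4, 1/4, 1/10] . pi = 0
  [1/20, -19/20, 1/5, 7/20] . pi = 0
  [9/20, 3/5, -11/20, 1/4] . pi = 0
  [1, 1, 1, 1] . pi = 1

Solving yields:
  pi_1 = 37/174
  pi_2 = 113/667
  pi_3 = 880/2001
  pi_4 = 31/174

Verification (pi * P):
  37/174*1/5 + 113/667*1/4 + 880/2001*1/4 + 31/174*1/10 = 37/174 = pi_1  (ok)
  37/174*1/20 + 113/667*1/20 + 880/2001*1/5 + 31/174*7/20 = 113/667 = pi_2  (ok)
  37/174*9/20 + 113/667*3/5 + 880/2001*9/20 + 31/174*1/4 = 880/2001 = pi_3  (ok)
  37/174*3/10 + 113/667*1/10 + 880/2001*1/10 + 31/174*3/10 = 31/174 = pi_4  (ok)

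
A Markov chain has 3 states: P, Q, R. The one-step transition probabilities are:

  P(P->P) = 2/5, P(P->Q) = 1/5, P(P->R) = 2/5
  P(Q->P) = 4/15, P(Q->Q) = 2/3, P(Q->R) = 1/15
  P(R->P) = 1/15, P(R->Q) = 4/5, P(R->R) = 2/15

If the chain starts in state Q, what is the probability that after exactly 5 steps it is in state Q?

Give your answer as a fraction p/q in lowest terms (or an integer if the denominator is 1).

Computing P^5 by repeated multiplication:
P^1 =
  P: [2/5, 1/5, 2/5]
  Q: [4/15, 2/3, 1/15]
  R: [1/15, 4/5, 2/15]
P^2 =
  P: [6/25, 8/15, 17/75]
  Q: [13/45, 124/225, 4/25]
  R: [56/225, 49/75, 22/225]
P^3 =
  P: [19/75, 658/1125, 182/1125]
  Q: [922/3375, 1867/3375, 586/3375]
  R: [946/3375, 634/1125, 527/3375]
P^4 =
  P: [1508/5625, 9619/16875, 2732/16875]
  Q: [13586/50625, 28468/50625, 2857/16875]
  R: [13811/50625, 9394/16875, 8632/50625]
P^5 =
  P: [22784/84375, 142546/253125, 42227/253125]
  Q: [203959/759375, 85658/151875, 127126/759375]
  R: [204226/759375, 142279/253125, 128312/759375]

(P^5)[Q -> Q] = 85658/151875

Answer: 85658/151875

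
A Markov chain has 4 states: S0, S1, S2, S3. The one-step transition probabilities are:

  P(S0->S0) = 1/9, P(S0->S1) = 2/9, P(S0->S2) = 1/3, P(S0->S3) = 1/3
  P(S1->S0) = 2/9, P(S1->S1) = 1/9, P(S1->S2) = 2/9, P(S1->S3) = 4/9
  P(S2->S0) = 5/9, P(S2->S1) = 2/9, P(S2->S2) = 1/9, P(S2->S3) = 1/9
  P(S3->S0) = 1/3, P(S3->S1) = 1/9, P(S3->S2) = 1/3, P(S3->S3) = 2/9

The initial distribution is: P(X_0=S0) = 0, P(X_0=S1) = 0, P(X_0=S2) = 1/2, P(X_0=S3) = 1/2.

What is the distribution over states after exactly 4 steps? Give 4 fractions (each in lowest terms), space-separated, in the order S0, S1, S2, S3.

Propagating the distribution step by step (d_{t+1} = d_t * P):
d_0 = (S0=0, S1=0, S2=1/2, S3=1/2)
  d_1[S0] = 0*1/9 + 0*2/9 + 1/2*5/9 + 1/2*1/3 = 4/9
  d_1[S1] = 0*2/9 + 0*1/9 + 1/2*2/9 + 1/2*1/9 = 1/6
  d_1[S2] = 0*1/3 + 0*2/9 + 1/2*1/9 + 1/2*1/3 = 2/9
  d_1[S3] = 0*1/3 + 0*4/9 + 1/2*1/9 + 1/2*2/9 = 1/6
d_1 = (S0=4/9, S1=1/6, S2=2/9, S3=1/6)
  d_2[S0] = 4/9*1/9 + 1/6*2/9 + 2/9*5/9 + 1/6*1/3 = 43/162
  d_2[S1] = 4/9*2/9 + 1/6*1/9 + 2/9*2/9 + 1/6*1/9 = 5/27
  d_2[S2] = 4/9*1/3 + 1/6*2/9 + 2/9*1/9 + 1/6*1/3 = 43/162
  d_2[S3] = 4/9*1/3 + 1/6*4/9 + 2/9*1/9 + 1/6*2/9 = 23/81
d_2 = (S0=43/162, S1=5/27, S2=43/162, S3=23/81)
  d_3[S0] = 43/162*1/9 + 5/27*2/9 + 43/162*5/9 + 23/81*1/3 = 76/243
  d_3[S1] = 43/162*2/9 + 5/27*1/9 + 43/162*2/9 + 23/81*1/9 = 124/729
  d_3[S2] = 43/162*1/3 + 5/27*2/9 + 43/162*1/9 + 23/81*1/3 = 185/729
  d_3[S3] = 43/162*1/3 + 5/27*4/9 + 43/162*1/9 + 23/81*2/9 = 64/243
d_3 = (S0=76/243, S1=124/729, S2=185/729, S3=64/243)
  d_4[S0] = 76/243*1/9 + 124/729*2/9 + 185/729*5/9 + 64/243*1/3 = 659/2187
  d_4[S1] = 76/243*2/9 + 124/729*1/9 + 185/729*2/9 + 64/243*1/9 = 1142/6561
  d_4[S2] = 76/243*1/3 + 124/729*2/9 + 185/729*1/9 + 64/243*1/3 = 1693/6561
  d_4[S3] = 76/243*1/3 + 124/729*4/9 + 185/729*1/9 + 64/243*2/9 = 583/2187
d_4 = (S0=659/2187, S1=1142/6561, S2=1693/6561, S3=583/2187)

Answer: 659/2187 1142/6561 1693/6561 583/2187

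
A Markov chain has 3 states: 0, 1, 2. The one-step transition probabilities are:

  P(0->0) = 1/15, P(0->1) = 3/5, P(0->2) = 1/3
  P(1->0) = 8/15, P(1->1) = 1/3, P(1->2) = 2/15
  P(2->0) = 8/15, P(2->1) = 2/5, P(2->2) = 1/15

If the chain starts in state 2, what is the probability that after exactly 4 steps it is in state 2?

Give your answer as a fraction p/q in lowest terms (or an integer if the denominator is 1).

Answer: 10217/50625

Derivation:
Computing P^4 by repeated multiplication:
P^1 =
  0: [1/15, 3/5, 1/3]
  1: [8/15, 1/3, 2/15]
  2: [8/15, 2/5, 1/15]
P^2 =
  0: [113/225, 28/75, 28/225]
  1: [64/225, 109/225, 52/225]
  2: [64/225, 12/25, 53/225]
P^3 =
  0: [1009/3375, 107/225, 761/3375]
  1: [1352/3375, 1433/3375, 118/675]
  2: [1352/3375, 478/1125, 589/3375]
P^4 =
  0: [19937/50625, 2408/5625, 9016/50625]
  1: [17536/50625, 22873/50625, 10216/50625]
  2: [17536/50625, 7624/16875, 10217/50625]

(P^4)[2 -> 2] = 10217/50625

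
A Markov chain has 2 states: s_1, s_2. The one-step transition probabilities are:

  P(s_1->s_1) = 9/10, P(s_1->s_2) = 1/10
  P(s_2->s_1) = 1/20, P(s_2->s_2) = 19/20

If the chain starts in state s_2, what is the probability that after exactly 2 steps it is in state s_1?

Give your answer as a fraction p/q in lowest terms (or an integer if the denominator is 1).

Answer: 37/400

Derivation:
Computing P^2 by repeated multiplication:
P^1 =
  s_1: [9/10, 1/10]
  s_2: [1/20, 19/20]
P^2 =
  s_1: [163/200, 37/200]
  s_2: [37/400, 363/400]

(P^2)[s_2 -> s_1] = 37/400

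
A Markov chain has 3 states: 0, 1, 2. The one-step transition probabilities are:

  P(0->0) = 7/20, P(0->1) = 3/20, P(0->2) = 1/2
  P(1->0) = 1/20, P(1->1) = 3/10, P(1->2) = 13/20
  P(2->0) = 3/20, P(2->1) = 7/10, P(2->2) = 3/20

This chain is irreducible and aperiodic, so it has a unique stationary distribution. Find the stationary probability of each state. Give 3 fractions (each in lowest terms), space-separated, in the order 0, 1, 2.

Answer: 28/213 191/426 179/426

Derivation:
The stationary distribution satisfies pi = pi * P, i.e.:
  pi_0 = 7/20*pi_0 + 1/20*pi_1 + 3/20*pi_2
  pi_1 = 3/20*pi_0 + 3/10*pi_1 + 7/10*pi_2
  pi_2 = 1/2*pi_0 + 13/20*pi_1 + 3/20*pi_2
with normalization: pi_0 + pi_1 + pi_2 = 1.

Using the first 2 balance equations plus normalization, the linear system A*pi = b is:
  [-13/20, 1/20, 3/20] . pi = 0
  [3/20, -7/10, 7/10] . pi = 0
  [1, 1, 1] . pi = 1

Solving yields:
  pi_0 = 28/213
  pi_1 = 191/426
  pi_2 = 179/426

Verification (pi * P):
  28/213*7/20 + 191/426*1/20 + 179/426*3/20 = 28/213 = pi_0  (ok)
  28/213*3/20 + 191/426*3/10 + 179/426*7/10 = 191/426 = pi_1  (ok)
  28/213*1/2 + 191/426*13/20 + 179/426*3/20 = 179/426 = pi_2  (ok)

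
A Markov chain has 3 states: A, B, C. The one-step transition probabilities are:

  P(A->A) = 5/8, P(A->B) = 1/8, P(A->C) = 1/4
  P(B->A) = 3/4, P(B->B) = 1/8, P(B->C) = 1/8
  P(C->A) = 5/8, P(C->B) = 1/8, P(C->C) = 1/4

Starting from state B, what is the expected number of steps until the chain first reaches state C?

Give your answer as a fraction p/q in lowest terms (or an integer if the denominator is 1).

Answer: 24/5

Derivation:
Let h_i = expected steps to first reach C from state i.
Boundary: h_C = 0.
First-step equations for the other states:
  h_A = 1 + 5/8*h_A + 1/8*h_B + 1/4*h_C
  h_B = 1 + 3/4*h_A + 1/8*h_B + 1/8*h_C

Substituting h_C = 0 and rearranging gives the linear system (I - Q) h = 1:
  [3/8, -1/8] . (h_A, h_B) = 1
  [-3/4, 7/8] . (h_A, h_B) = 1

Solving yields:
  h_A = 64/15
  h_B = 24/5

Starting state is B, so the expected hitting time is h_B = 24/5.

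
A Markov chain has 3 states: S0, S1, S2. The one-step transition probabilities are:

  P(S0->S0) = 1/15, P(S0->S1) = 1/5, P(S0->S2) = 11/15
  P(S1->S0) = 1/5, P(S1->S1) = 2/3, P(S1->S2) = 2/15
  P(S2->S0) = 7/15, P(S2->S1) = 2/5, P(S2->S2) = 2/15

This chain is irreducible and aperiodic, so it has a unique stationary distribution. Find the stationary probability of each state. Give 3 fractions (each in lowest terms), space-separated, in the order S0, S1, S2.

Answer: 53/219 35/73 61/219

Derivation:
The stationary distribution satisfies pi = pi * P, i.e.:
  pi_S0 = 1/15*pi_S0 + 1/5*pi_S1 + 7/15*pi_S2
  pi_S1 = 1/5*pi_S0 + 2/3*pi_S1 + 2/5*pi_S2
  pi_S2 = 11/15*pi_S0 + 2/15*pi_S1 + 2/15*pi_S2
with normalization: pi_S0 + pi_S1 + pi_S2 = 1.

Using the first 2 balance equations plus normalization, the linear system A*pi = b is:
  [-14/15, 1/5, 7/15] . pi = 0
  [1/5, -1/3, 2/5] . pi = 0
  [1, 1, 1] . pi = 1

Solving yields:
  pi_S0 = 53/219
  pi_S1 = 35/73
  pi_S2 = 61/219

Verification (pi * P):
  53/219*1/15 + 35/73*1/5 + 61/219*7/15 = 53/219 = pi_S0  (ok)
  53/219*1/5 + 35/73*2/3 + 61/219*2/5 = 35/73 = pi_S1  (ok)
  53/219*11/15 + 35/73*2/15 + 61/219*2/15 = 61/219 = pi_S2  (ok)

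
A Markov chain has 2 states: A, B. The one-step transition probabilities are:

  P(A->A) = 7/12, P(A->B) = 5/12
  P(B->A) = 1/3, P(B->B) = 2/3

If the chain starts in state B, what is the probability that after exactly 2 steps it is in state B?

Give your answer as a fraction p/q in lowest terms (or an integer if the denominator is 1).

Answer: 7/12

Derivation:
Computing P^2 by repeated multiplication:
P^1 =
  A: [7/12, 5/12]
  B: [1/3, 2/3]
P^2 =
  A: [23/48, 25/48]
  B: [5/12, 7/12]

(P^2)[B -> B] = 7/12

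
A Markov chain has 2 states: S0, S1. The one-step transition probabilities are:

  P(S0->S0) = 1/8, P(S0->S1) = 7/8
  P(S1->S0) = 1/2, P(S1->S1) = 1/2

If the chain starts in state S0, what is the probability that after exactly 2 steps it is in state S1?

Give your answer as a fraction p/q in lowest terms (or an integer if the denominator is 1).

Computing P^2 by repeated multiplication:
P^1 =
  S0: [1/8, 7/8]
  S1: [1/2, 1/2]
P^2 =
  S0: [29/64, 35/64]
  S1: [5/16, 11/16]

(P^2)[S0 -> S1] = 35/64

Answer: 35/64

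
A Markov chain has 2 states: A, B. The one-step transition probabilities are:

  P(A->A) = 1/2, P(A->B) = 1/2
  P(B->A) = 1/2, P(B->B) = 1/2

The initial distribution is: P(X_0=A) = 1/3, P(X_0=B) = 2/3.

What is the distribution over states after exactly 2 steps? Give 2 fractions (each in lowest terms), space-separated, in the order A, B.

Answer: 1/2 1/2

Derivation:
Propagating the distribution step by step (d_{t+1} = d_t * P):
d_0 = (A=1/3, B=2/3)
  d_1[A] = 1/3*1/2 + 2/3*1/2 = 1/2
  d_1[B] = 1/3*1/2 + 2/3*1/2 = 1/2
d_1 = (A=1/2, B=1/2)
  d_2[A] = 1/2*1/2 + 1/2*1/2 = 1/2
  d_2[B] = 1/2*1/2 + 1/2*1/2 = 1/2
d_2 = (A=1/2, B=1/2)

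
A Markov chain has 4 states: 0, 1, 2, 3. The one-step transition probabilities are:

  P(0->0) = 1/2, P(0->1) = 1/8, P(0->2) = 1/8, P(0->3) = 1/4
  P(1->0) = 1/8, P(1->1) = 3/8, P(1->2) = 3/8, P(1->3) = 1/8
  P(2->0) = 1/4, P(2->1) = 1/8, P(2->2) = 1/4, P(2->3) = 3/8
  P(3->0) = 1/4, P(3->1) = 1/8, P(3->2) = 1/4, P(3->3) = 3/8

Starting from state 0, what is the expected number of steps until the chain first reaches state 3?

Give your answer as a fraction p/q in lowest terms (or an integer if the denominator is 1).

Answer: 336/85

Derivation:
Let h_i = expected steps to first reach 3 from state i.
Boundary: h_3 = 0.
First-step equations for the other states:
  h_0 = 1 + 1/2*h_0 + 1/8*h_1 + 1/8*h_2 + 1/4*h_3
  h_1 = 1 + 1/8*h_0 + 3/8*h_1 + 3/8*h_2 + 1/8*h_3
  h_2 = 1 + 1/4*h_0 + 1/8*h_1 + 1/4*h_2 + 3/8*h_3

Substituting h_3 = 0 and rearranging gives the linear system (I - Q) h = 1:
  [1/2, -1/8, -1/8] . (h_0, h_1, h_2) = 1
  [-1/8, 5/8, -3/8] . (h_0, h_1, h_2) = 1
  [-1/4, -1/8, 3/4] . (h_0, h_1, h_2) = 1

Solving yields:
  h_0 = 336/85
  h_1 = 376/85
  h_2 = 288/85

Starting state is 0, so the expected hitting time is h_0 = 336/85.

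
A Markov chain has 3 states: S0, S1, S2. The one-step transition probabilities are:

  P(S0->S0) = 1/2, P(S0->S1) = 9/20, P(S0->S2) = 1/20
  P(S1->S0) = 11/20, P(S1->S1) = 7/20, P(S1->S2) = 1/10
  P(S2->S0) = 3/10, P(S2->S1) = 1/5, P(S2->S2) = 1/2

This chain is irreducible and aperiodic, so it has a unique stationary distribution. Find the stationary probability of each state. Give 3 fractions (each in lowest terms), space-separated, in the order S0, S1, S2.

The stationary distribution satisfies pi = pi * P, i.e.:
  pi_S0 = 1/2*pi_S0 + 11/20*pi_S1 + 3/10*pi_S2
  pi_S1 = 9/20*pi_S0 + 7/20*pi_S1 + 1/5*pi_S2
  pi_S2 = 1/20*pi_S0 + 1/10*pi_S1 + 1/2*pi_S2
with normalization: pi_S0 + pi_S1 + pi_S2 = 1.

Using the first 2 balance equations plus normalization, the linear system A*pi = b is:
  [-1/2, 11/20, 3/10] . pi = 0
  [9/20, -13/20, 1/5] . pi = 0
  [1, 1, 1] . pi = 1

Solving yields:
  pi_S0 = 122/247
  pi_S1 = 94/247
  pi_S2 = 31/247

Verification (pi * P):
  122/247*1/2 + 94/247*11/20 + 31/247*3/10 = 122/247 = pi_S0  (ok)
  122/247*9/20 + 94/247*7/20 + 31/247*1/5 = 94/247 = pi_S1  (ok)
  122/247*1/20 + 94/247*1/10 + 31/247*1/2 = 31/247 = pi_S2  (ok)

Answer: 122/247 94/247 31/247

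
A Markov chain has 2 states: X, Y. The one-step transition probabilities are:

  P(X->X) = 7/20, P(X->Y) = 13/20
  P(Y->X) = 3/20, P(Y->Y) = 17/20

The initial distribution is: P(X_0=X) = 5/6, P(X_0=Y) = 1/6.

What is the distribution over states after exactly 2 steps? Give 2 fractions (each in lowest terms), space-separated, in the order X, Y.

Propagating the distribution step by step (d_{t+1} = d_t * P):
d_0 = (X=5/6, Y=1/6)
  d_1[X] = 5/6*7/20 + 1/6*3/20 = 19/60
  d_1[Y] = 5/6*13/20 + 1/6*17/20 = 41/60
d_1 = (X=19/60, Y=41/60)
  d_2[X] = 19/60*7/20 + 41/60*3/20 = 16/75
  d_2[Y] = 19/60*13/20 + 41/60*17/20 = 59/75
d_2 = (X=16/75, Y=59/75)

Answer: 16/75 59/75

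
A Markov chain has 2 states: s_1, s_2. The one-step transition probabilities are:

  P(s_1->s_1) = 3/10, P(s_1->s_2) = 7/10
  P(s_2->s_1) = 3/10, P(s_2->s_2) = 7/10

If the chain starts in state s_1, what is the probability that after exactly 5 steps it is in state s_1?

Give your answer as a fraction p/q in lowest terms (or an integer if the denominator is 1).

Computing P^5 by repeated multiplication:
P^1 =
  s_1: [3/10, 7/10]
  s_2: [3/10, 7/10]
P^2 =
  s_1: [3/10, 7/10]
  s_2: [3/10, 7/10]
P^3 =
  s_1: [3/10, 7/10]
  s_2: [3/10, 7/10]
P^4 =
  s_1: [3/10, 7/10]
  s_2: [3/10, 7/10]
P^5 =
  s_1: [3/10, 7/10]
  s_2: [3/10, 7/10]

(P^5)[s_1 -> s_1] = 3/10

Answer: 3/10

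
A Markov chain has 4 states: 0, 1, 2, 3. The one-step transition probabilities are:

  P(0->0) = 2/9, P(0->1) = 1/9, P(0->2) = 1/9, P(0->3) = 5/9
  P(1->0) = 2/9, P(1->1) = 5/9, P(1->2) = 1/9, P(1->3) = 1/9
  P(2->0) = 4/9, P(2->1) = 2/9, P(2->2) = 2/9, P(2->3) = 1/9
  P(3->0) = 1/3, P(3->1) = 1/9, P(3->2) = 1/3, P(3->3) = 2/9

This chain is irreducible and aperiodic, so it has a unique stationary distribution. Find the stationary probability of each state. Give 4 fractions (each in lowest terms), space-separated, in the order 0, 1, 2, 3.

The stationary distribution satisfies pi = pi * P, i.e.:
  pi_0 = 2/9*pi_0 + 2/9*pi_1 + 4/9*pi_2 + 1/3*pi_3
  pi_1 = 1/9*pi_0 + 5/9*pi_1 + 2/9*pi_2 + 1/9*pi_3
  pi_2 = 1/9*pi_0 + 1/9*pi_1 + 2/9*pi_2 + 1/3*pi_3
  pi_3 = 5/9*pi_0 + 1/9*pi_1 + 1/9*pi_2 + 2/9*pi_3
with normalization: pi_0 + pi_1 + pi_2 + pi_3 = 1.

Using the first 3 balance equations plus normalization, the linear system A*pi = b is:
  [-7/9, 2/9, 4/9, 1/3] . pi = 0
  [1/9, -4/9, 2/9, 1/9] . pi = 0
  [1/9, 1/9, -7/9, 1/3] . pi = 0
  [1, 1, 1, 1] . pi = 1

Solving yields:
  pi_0 = 13/44
  pi_1 = 21/88
  pi_2 = 17/88
  pi_3 = 3/11

Verification (pi * P):
  13/44*2/9 + 21/88*2/9 + 17/88*4/9 + 3/11*1/3 = 13/44 = pi_0  (ok)
  13/44*1/9 + 21/88*5/9 + 17/88*2/9 + 3/11*1/9 = 21/88 = pi_1  (ok)
  13/44*1/9 + 21/88*1/9 + 17/88*2/9 + 3/11*1/3 = 17/88 = pi_2  (ok)
  13/44*5/9 + 21/88*1/9 + 17/88*1/9 + 3/11*2/9 = 3/11 = pi_3  (ok)

Answer: 13/44 21/88 17/88 3/11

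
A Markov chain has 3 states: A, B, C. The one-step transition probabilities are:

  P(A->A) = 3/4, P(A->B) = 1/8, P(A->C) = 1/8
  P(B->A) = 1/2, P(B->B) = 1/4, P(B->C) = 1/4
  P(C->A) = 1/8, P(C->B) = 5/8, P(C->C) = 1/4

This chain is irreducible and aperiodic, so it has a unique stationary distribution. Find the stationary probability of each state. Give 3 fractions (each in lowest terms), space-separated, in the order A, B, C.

The stationary distribution satisfies pi = pi * P, i.e.:
  pi_A = 3/4*pi_A + 1/2*pi_B + 1/8*pi_C
  pi_B = 1/8*pi_A + 1/4*pi_B + 5/8*pi_C
  pi_C = 1/8*pi_A + 1/4*pi_B + 1/4*pi_C
with normalization: pi_A + pi_B + pi_C = 1.

Using the first 2 balance equations plus normalization, the linear system A*pi = b is:
  [-1/4, 1/2, 1/8] . pi = 0
  [1/8, -3/4, 5/8] . pi = 0
  [1, 1, 1] . pi = 1

Solving yields:
  pi_A = 26/45
  pi_B = 11/45
  pi_C = 8/45

Verification (pi * P):
  26/45*3/4 + 11/45*1/2 + 8/45*1/8 = 26/45 = pi_A  (ok)
  26/45*1/8 + 11/45*1/4 + 8/45*5/8 = 11/45 = pi_B  (ok)
  26/45*1/8 + 11/45*1/4 + 8/45*1/4 = 8/45 = pi_C  (ok)

Answer: 26/45 11/45 8/45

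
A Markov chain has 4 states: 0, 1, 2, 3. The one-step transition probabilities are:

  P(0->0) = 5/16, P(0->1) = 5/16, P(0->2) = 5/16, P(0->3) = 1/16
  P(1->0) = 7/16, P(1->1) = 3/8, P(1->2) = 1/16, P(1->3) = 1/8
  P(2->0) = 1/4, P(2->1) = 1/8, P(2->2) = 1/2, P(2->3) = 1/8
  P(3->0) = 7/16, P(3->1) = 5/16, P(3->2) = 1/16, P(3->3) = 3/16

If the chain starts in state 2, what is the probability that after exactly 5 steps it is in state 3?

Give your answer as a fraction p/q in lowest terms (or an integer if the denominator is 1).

Computing P^5 by repeated multiplication:
P^1 =
  0: [5/16, 5/16, 5/16, 1/16]
  1: [7/16, 3/8, 1/16, 1/8]
  2: [1/4, 1/8, 1/2, 1/8]
  3: [7/16, 5/16, 1/16, 3/16]
P^2 =
  0: [87/256, 35/128, 71/256, 7/64]
  1: [95/256, 83/256, 51/256, 27/256]
  2: [5/16, 29/128, 11/32, 15/128]
  3: [95/256, 41/128, 51/256, 7/64]
P^3 =
  0: [1405/4096, 1137/4096, 1101/4096, 453/4096]
  1: [1449/4096, 605/2048, 993/4096, 111/1024]
  2: [171/512, 537/2048, 149/512, 231/2048]
  3: [1449/4096, 1209/4096, 993/4096, 445/4096]
P^4 =
  0: [22559/65536, 9157/32768, 17423/65536, 905/8192]
  1: [22795/65536, 18711/65536, 16843/65536, 7187/65536]
  2: [2795/8192, 8989/32768, 2239/8192, 3643/32768]
  3: [22795/65536, 9355/32768, 16843/65536, 1797/16384]
P^5 =
  0: [361365/1048576, 293725/1048576, 277733/1048576, 115753/1048576]
  1: [362633/1048576, 147931/524288, 274617/1048576, 14433/131072]
  2: [45037/131072, 145961/524288, 35045/131072, 57999/524288]
  3: [362633/1048576, 295861/1048576, 274617/1048576, 115465/1048576]

(P^5)[2 -> 3] = 57999/524288

Answer: 57999/524288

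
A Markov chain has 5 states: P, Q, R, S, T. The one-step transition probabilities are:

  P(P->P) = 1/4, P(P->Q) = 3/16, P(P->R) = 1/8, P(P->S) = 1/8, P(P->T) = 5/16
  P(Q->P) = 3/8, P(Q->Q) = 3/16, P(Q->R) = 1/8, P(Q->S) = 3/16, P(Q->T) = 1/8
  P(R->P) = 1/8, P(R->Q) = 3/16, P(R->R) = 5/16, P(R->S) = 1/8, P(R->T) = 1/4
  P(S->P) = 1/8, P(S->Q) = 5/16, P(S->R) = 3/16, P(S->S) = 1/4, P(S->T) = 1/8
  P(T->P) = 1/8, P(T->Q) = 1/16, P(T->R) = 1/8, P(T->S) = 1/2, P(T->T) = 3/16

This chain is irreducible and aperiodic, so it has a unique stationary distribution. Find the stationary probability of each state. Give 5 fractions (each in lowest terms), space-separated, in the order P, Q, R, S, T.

Answer: 2727/13771 2659/13771 101/586 141/586 2698/13771

Derivation:
The stationary distribution satisfies pi = pi * P, i.e.:
  pi_P = 1/4*pi_P + 3/8*pi_Q + 1/8*pi_R + 1/8*pi_S + 1/8*pi_T
  pi_Q = 3/16*pi_P + 3/16*pi_Q + 3/16*pi_R + 5/16*pi_S + 1/16*pi_T
  pi_R = 1/8*pi_P + 1/8*pi_Q + 5/16*pi_R + 3/16*pi_S + 1/8*pi_T
  pi_S = 1/8*pi_P + 3/16*pi_Q + 1/8*pi_R + 1/4*pi_S + 1/2*pi_T
  pi_T = 5/16*pi_P + 1/8*pi_Q + 1/4*pi_R + 1/8*pi_S + 3/16*pi_T
with normalization: pi_P + pi_Q + pi_R + pi_S + pi_T = 1.

Using the first 4 balance equations plus normalization, the linear system A*pi = b is:
  [-3/4, 3/8, 1/8, 1/8, 1/8] . pi = 0
  [3/16, -13/16, 3/16, 5/16, 1/16] . pi = 0
  [1/8, 1/8, -11/16, 3/16, 1/8] . pi = 0
  [1/8, 3/16, 1/8, -3/4, 1/2] . pi = 0
  [1, 1, 1, 1, 1] . pi = 1

Solving yields:
  pi_P = 2727/13771
  pi_Q = 2659/13771
  pi_R = 101/586
  pi_S = 141/586
  pi_T = 2698/13771

Verification (pi * P):
  2727/13771*1/4 + 2659/13771*3/8 + 101/586*1/8 + 141/586*1/8 + 2698/13771*1/8 = 2727/13771 = pi_P  (ok)
  2727/13771*3/16 + 2659/13771*3/16 + 101/586*3/16 + 141/586*5/16 + 2698/13771*1/16 = 2659/13771 = pi_Q  (ok)
  2727/13771*1/8 + 2659/13771*1/8 + 101/586*5/16 + 141/586*3/16 + 2698/13771*1/8 = 101/586 = pi_R  (ok)
  2727/13771*1/8 + 2659/13771*3/16 + 101/586*1/8 + 141/586*1/4 + 2698/13771*1/2 = 141/586 = pi_S  (ok)
  2727/13771*5/16 + 2659/13771*1/8 + 101/586*1/4 + 141/586*1/8 + 2698/13771*3/16 = 2698/13771 = pi_T  (ok)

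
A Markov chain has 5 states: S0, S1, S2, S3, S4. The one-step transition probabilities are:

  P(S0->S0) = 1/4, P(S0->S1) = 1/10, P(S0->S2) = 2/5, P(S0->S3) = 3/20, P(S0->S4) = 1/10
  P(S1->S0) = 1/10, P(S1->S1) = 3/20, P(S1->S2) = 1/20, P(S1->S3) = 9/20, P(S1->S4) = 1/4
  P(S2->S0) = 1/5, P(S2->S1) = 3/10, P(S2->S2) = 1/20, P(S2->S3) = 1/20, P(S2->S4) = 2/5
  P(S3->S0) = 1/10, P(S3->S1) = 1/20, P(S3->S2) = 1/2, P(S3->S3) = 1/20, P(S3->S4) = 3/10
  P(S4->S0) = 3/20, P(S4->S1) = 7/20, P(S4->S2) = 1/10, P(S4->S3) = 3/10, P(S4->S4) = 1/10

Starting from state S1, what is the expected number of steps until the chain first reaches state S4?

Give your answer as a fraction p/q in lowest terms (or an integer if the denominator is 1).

Let h_i = expected steps to first reach S4 from state i.
Boundary: h_S4 = 0.
First-step equations for the other states:
  h_S0 = 1 + 1/4*h_S0 + 1/10*h_S1 + 2/5*h_S2 + 3/20*h_S3 + 1/10*h_S4
  h_S1 = 1 + 1/10*h_S0 + 3/20*h_S1 + 1/20*h_S2 + 9/20*h_S3 + 1/4*h_S4
  h_S2 = 1 + 1/5*h_S0 + 3/10*h_S1 + 1/20*h_S2 + 1/20*h_S3 + 2/5*h_S4
  h_S3 = 1 + 1/10*h_S0 + 1/20*h_S1 + 1/2*h_S2 + 1/20*h_S3 + 3/10*h_S4

Substituting h_S4 = 0 and rearranging gives the linear system (I - Q) h = 1:
  [3/4, -1/10, -2/5, -3/20] . (h_S0, h_S1, h_S2, h_S3) = 1
  [-1/10, 17/20, -1/20, -9/20] . (h_S0, h_S1, h_S2, h_S3) = 1
  [-1/5, -3/10, 19/20, -1/20] . (h_S0, h_S1, h_S2, h_S3) = 1
  [-1/10, -1/20, -1/2, 19/20] . (h_S0, h_S1, h_S2, h_S3) = 1

Solving yields:
  h_S0 = 242120/56699
  h_S1 = 209200/56699
  h_S2 = 186960/56699
  h_S3 = 194580/56699

Starting state is S1, so the expected hitting time is h_S1 = 209200/56699.

Answer: 209200/56699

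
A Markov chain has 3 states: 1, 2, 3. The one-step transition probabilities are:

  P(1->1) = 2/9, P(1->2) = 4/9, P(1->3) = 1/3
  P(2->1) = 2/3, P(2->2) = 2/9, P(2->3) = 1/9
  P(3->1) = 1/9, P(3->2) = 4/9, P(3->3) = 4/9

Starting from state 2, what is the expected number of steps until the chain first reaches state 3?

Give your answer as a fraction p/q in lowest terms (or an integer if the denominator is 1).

Let h_i = expected steps to first reach 3 from state i.
Boundary: h_3 = 0.
First-step equations for the other states:
  h_1 = 1 + 2/9*h_1 + 4/9*h_2 + 1/3*h_3
  h_2 = 1 + 2/3*h_1 + 2/9*h_2 + 1/9*h_3

Substituting h_3 = 0 and rearranging gives the linear system (I - Q) h = 1:
  [7/9, -4/9] . (h_1, h_2) = 1
  [-2/3, 7/9] . (h_1, h_2) = 1

Solving yields:
  h_1 = 99/25
  h_2 = 117/25

Starting state is 2, so the expected hitting time is h_2 = 117/25.

Answer: 117/25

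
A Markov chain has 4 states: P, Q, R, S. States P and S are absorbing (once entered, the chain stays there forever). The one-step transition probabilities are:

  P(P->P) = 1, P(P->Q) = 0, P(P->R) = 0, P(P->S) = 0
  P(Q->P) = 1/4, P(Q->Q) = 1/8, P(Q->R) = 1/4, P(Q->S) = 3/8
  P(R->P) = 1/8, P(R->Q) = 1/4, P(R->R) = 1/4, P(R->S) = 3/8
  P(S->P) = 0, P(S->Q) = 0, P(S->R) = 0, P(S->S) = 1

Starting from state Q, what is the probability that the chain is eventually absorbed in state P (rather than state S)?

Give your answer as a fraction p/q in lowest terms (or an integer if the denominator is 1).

Let a_i = P(absorbed in P | start in state i).
Boundary conditions: a_P = 1, a_S = 0.
For each transient state i, a_i = sum_j P(i->j) * a_j:
  a_Q = 1/4*a_P + 1/8*a_Q + 1/4*a_R + 3/8*a_S
  a_R = 1/8*a_P + 1/4*a_Q + 1/4*a_R + 3/8*a_S

Substituting a_P = 1 and a_S = 0, rearrange to (I - Q) a = r where r[i] = P(i -> P):
  [7/8, -1/4] . (a_Q, a_R) = 1/4
  [-1/4, 3/4] . (a_Q, a_R) = 1/8

Solving yields:
  a_Q = 7/19
  a_R = 11/38

Starting state is Q, so the absorption probability is a_Q = 7/19.

Answer: 7/19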